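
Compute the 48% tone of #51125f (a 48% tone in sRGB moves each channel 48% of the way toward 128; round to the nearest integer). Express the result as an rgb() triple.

#51125f is rgb(81, 18, 95).
Per channel, c → c + 0.48(128 − c):
  R: 81 + 0.48×(128−81) = 81 + 22.56 = 103.56 → 104
  G: 18 + 52.8 = 70.8 → 71
  B: 95 + 0.48×(128−95) = 95 + 15.84 = 110.84 → 111

rgb(104, 71, 111)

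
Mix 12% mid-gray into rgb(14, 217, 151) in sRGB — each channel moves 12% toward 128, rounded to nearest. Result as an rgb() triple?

Lerp each channel 12% toward 128:
  R: 14 + 13.68 = 27.68 → 28
  G: 217 − 10.68 = 206.32 → 206
  B: 151 + 0.12×(128−151) = 151 − 2.76 = 148.24 → 148

rgb(28, 206, 148)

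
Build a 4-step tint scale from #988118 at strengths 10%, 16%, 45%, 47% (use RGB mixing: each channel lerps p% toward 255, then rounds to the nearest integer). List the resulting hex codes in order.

#A28E2F, #A8953D, #C6BA80, #C8BC85

#988118 is rgb(152, 129, 24).
10%: (152 + 10.3 = 162.3→162, 129 + 12.6 = 141.6→142, 24 + 23.1 = 47.1→47) → #A28E2F
16%: (152 + 16.48 = 168.48→168, 129 + 20.16 = 149.16→149, 24 + 36.96 = 60.96→61) → #A8953D
45%: (152 + 46.35 = 198.35→198, 129 + 56.7 = 185.7→186, 24 + 103.95 = 127.95→128) → #C6BA80
47%: (152 + 48.41 = 200.41→200, 129 + 59.22 = 188.22→188, 24 + 108.57 = 132.57→133) → #C8BC85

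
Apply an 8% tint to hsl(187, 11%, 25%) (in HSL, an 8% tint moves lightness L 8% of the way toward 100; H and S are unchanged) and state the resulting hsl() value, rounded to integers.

hsl(187, 11%, 31%)

L moves 8% from 25 toward 100: 25 + 6 = 31 → 31.
H and S are unchanged.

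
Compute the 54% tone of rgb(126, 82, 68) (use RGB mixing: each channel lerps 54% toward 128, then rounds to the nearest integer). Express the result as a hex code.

A 54% tone moves each channel 54% toward 128:
  R: 126 + 1.08 = 127.08 → 127
  G: 82 + 0.54×(128−82) = 82 + 24.84 = 106.84 → 107
  B: 68 + 0.54×(128−68) = 68 + 32.4 = 100.4 → 100
rgb(127, 107, 100) = #7F6B64.

#7F6B64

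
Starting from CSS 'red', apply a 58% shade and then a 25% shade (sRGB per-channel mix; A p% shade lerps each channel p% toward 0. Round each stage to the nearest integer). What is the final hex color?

CSS red is rgb(255, 0, 0).
Per channel, c → c + 0.58(0 − c):
  R: 255 + 0.58×(0−255) = 255 − 147.9 = 107.1 → 107
  G: 0 + 0 = 0 → 0
  B: 0 + 0 = 0 → 0
After the shade: rgb(107, 0, 0) = #6B0000.
A 25% shade moves each channel 25% toward 0:
  R: 107 − 26.75 = 80.25 → 80
  G: 0 + 0.25×(0−0) = 0 + 0 = 0 → 0
  B: 0 + 0 = 0 → 0
rgb(80, 0, 0) = #500000.

#500000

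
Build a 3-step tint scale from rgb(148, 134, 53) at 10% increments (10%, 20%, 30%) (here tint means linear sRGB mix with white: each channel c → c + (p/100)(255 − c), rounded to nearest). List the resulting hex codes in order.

10%: (148 + 10.7 = 158.7→159, 134 + 12.1 = 146.1→146, 53 + 20.2 = 73.2→73) → #9F9249
20%: (148 + 21.4 = 169.4→169, 134 + 24.2 = 158.2→158, 53 + 40.4 = 93.4→93) → #A99E5D
30%: (148 + 32.1 = 180.1→180, 134 + 36.3 = 170.3→170, 53 + 60.6 = 113.6→114) → #B4AA72

#9F9249, #A99E5D, #B4AA72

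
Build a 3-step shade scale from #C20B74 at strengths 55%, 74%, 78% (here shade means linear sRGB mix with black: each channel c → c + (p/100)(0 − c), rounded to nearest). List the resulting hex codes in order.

#570534, #32031E, #2B021A

#C20B74 is rgb(194, 11, 116).
55%: (194 − 106.7 = 87.3→87, 11 − 6.05 = 4.95→5, 116 − 63.8 = 52.2→52) → #570534
74%: (194 − 143.56 = 50.44→50, 11 − 8.14 = 2.86→3, 116 − 85.84 = 30.16→30) → #32031E
78%: (194 − 151.32 = 42.68→43, 11 − 8.58 = 2.42→2, 116 − 90.48 = 25.52→26) → #2B021A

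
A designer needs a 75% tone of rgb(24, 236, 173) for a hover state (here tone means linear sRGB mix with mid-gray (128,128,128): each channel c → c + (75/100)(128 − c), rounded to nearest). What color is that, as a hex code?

Lerp each channel 75% toward 128:
  R: 24 + 0.75×(128−24) = 24 + 78 = 102 → 102
  G: 236 + 0.75×(128−236) = 236 − 81 = 155 → 155
  B: 173 + 0.75×(128−173) = 173 − 33.75 = 139.25 → 139
rgb(102, 155, 139) = #669B8B.

#669B8B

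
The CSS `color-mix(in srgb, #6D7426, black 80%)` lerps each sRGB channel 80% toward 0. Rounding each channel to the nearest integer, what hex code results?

#161708

#6D7426 is rgb(109, 116, 38).
Per channel, c → c + 0.8(0 − c):
  R: 109 − 87.2 = 21.8 → 22
  G: 116 − 92.8 = 23.2 → 23
  B: 38 − 30.4 = 7.6 → 8
rgb(22, 23, 8) = #161708.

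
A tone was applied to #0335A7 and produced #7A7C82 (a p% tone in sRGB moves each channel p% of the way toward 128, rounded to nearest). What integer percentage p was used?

#0335A7 is rgb(3, 53, 167); #7A7C82 is rgb(122, 124, 130).
On the R channel (widest range): 122 ≈ 3 + (p/100)(128 − 3), so p ≈ 100×(122 − 3)/(128 − 3) = 11900/125 = 95.20.
p = 95 reproduces all three channels after rounding.

95%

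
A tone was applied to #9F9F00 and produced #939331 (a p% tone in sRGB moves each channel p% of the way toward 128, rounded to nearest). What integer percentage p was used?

#9F9F00 is rgb(159, 159, 0); #939331 is rgb(147, 147, 49).
On the B channel (widest range): 49 ≈ 0 + (p/100)(128 − 0), so p ≈ 100×(49 − 0)/(128 − 0) = 4900/128 = 38.28.
p = 38 reproduces all three channels after rounding.

38%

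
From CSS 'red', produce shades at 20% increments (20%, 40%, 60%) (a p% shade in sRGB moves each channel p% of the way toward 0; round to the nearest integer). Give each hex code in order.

CSS red is rgb(255, 0, 0).
20%: (255 − 51 = 204→204, 0→0, 0→0) → #cc0000
40%: (255 − 102 = 153→153, 0→0, 0→0) → #990000
60%: (255 − 153 = 102→102, 0→0, 0→0) → #660000

#cc0000, #990000, #660000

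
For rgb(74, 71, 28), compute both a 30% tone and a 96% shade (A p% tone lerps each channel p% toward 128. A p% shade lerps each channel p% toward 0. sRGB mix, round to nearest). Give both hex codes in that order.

30% tone:
  R: 74 + 16.2 = 90.2 → 90
  G: 71 + 17.1 = 88.1 → 88
  B: 28 + 0.3×(128−28) = 28 + 30 = 58 → 58
  → #5A583A
96% shade:
  R: 74 − 71.04 = 2.96 → 3
  G: 71 − 68.16 = 2.84 → 3
  B: 28 + 0.96×(0−28) = 28 − 26.88 = 1.12 → 1
  → #030301

#5A583A, #030301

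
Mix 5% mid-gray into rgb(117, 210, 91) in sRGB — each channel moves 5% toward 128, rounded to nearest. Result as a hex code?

#76ce5d

A 5% tone moves each channel 5% toward 128:
  R: 117 + 0.55 = 117.55 → 118
  G: 210 − 4.1 = 205.9 → 206
  B: 91 + 0.05×(128−91) = 91 + 1.85 = 92.85 → 93
rgb(118, 206, 93) = #76ce5d.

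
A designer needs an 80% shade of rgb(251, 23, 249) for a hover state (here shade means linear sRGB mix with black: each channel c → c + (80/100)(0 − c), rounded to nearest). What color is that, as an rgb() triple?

An 80% shade moves each channel 80% toward 0:
  R: 251 − 200.8 = 50.2 → 50
  G: 23 + 0.8×(0−23) = 23 − 18.4 = 4.6 → 5
  B: 249 − 199.2 = 49.8 → 50

rgb(50, 5, 50)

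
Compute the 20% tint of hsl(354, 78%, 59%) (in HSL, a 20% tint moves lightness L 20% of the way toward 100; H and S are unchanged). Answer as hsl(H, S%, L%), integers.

hsl(354, 78%, 67%)

L moves 20% from 59 toward 100: 59 + 8.2 = 67.2 → 67.
H and S are unchanged.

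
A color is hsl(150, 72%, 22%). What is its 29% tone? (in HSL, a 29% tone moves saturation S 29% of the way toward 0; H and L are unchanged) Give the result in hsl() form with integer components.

hsl(150, 51%, 22%)

S moves 29% from 72 toward 0: 72 − 20.88 = 51.12 → 51.
H and L are unchanged.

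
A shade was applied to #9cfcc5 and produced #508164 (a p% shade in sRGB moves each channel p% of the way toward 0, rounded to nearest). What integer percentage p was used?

#9cfcc5 is rgb(156, 252, 197); #508164 is rgb(80, 129, 100).
On the G channel (widest range): 129 ≈ 252 + (p/100)(0 − 252), so p ≈ 100×(129 − 252)/(0 − 252) = -12300/-252 = 48.81.
p = 49 reproduces all three channels after rounding.

49%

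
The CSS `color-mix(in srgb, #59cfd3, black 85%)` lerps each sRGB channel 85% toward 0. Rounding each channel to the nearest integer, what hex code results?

#0d1f20

#59cfd3 is rgb(89, 207, 211).
Lerp each channel 85% toward 0:
  R: 89 − 75.65 = 13.35 → 13
  G: 207 − 175.95 = 31.05 → 31
  B: 211 − 179.35 = 31.65 → 32
rgb(13, 31, 32) = #0d1f20.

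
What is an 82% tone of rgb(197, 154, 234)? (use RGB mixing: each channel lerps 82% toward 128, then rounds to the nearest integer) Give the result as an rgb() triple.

Lerp each channel 82% toward 128:
  R: 197 − 56.58 = 140.42 → 140
  G: 154 − 21.32 = 132.68 → 133
  B: 234 + 0.82×(128−234) = 234 − 86.92 = 147.08 → 147

rgb(140, 133, 147)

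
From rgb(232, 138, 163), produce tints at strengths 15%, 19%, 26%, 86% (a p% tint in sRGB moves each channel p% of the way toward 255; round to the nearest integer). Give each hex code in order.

15%: (232 + 3.45 = 235.45→235, 138 + 17.55 = 155.55→156, 163 + 13.8 = 176.8→177) → #EB9CB1
19%: (232 + 4.37 = 236.37→236, 138 + 22.23 = 160.23→160, 163 + 17.48 = 180.48→180) → #ECA0B4
26%: (232 + 5.98 = 237.98→238, 138 + 30.42 = 168.42→168, 163 + 23.92 = 186.92→187) → #EEA8BB
86%: (232 + 19.78 = 251.78→252, 138 + 100.62 = 238.62→239, 163 + 79.12 = 242.12→242) → #FCEFF2

#EB9CB1, #ECA0B4, #EEA8BB, #FCEFF2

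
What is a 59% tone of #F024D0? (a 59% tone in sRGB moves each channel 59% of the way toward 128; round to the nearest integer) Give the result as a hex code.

#F024D0 is rgb(240, 36, 208).
A 59% tone moves each channel 59% toward 128:
  R: 240 − 66.08 = 173.92 → 174
  G: 36 + 54.28 = 90.28 → 90
  B: 208 + 0.59×(128−208) = 208 − 47.2 = 160.8 → 161
rgb(174, 90, 161) = #AE5AA1.

#AE5AA1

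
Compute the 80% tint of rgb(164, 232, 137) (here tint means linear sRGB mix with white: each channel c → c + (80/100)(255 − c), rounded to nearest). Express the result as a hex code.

#EDFAE7

An 80% tint moves each channel 80% toward 255:
  R: 164 + 72.8 = 236.8 → 237
  G: 232 + 18.4 = 250.4 → 250
  B: 137 + 94.4 = 231.4 → 231
rgb(237, 250, 231) = #EDFAE7.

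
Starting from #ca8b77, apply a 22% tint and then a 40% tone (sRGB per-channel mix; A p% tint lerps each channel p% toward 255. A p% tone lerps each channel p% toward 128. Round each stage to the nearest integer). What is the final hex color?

#ca8b77 is rgb(202, 139, 119).
Per channel, c → c + 0.22(255 − c):
  R: 202 + 0.22×(255−202) = 202 + 11.66 = 213.66 → 214
  G: 139 + 25.52 = 164.52 → 165
  B: 119 + 29.92 = 148.92 → 149
After the tint: rgb(214, 165, 149) = #d6a595.
A 40% tone moves each channel 40% toward 128:
  R: 214 + 0.4×(128−214) = 214 − 34.4 = 179.6 → 180
  G: 165 − 14.8 = 150.2 → 150
  B: 149 + 0.4×(128−149) = 149 − 8.4 = 140.6 → 141
rgb(180, 150, 141) = #b4968d.

#b4968d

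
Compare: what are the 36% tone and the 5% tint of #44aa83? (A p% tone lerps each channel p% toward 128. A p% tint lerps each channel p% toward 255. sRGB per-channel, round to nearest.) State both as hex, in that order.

#5a9b82, #4dae89

#44aa83 is rgb(68, 170, 131).
36% tone:
  R: 68 + 21.6 = 89.6 → 90
  G: 170 + 0.36×(128−170) = 170 − 15.12 = 154.88 → 155
  B: 131 − 1.08 = 129.92 → 130
  → #5a9b82
5% tint:
  R: 68 + 9.35 = 77.35 → 77
  G: 170 + 0.05×(255−170) = 170 + 4.25 = 174.25 → 174
  B: 131 + 6.2 = 137.2 → 137
  → #4dae89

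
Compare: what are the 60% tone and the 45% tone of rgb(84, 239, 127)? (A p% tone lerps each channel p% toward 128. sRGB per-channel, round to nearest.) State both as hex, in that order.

#6eac80, #68bd7f

60% tone:
  R: 84 + 0.6×(128−84) = 84 + 26.4 = 110.4 → 110
  G: 239 − 66.6 = 172.4 → 172
  B: 127 + 0.6×(128−127) = 127 + 0.6 = 127.6 → 128
  → #6eac80
45% tone:
  R: 84 + 19.8 = 103.8 → 104
  G: 239 − 49.95 = 189.05 → 189
  B: 127 + 0.45×(128−127) = 127 + 0.45 = 127.45 → 127
  → #68bd7f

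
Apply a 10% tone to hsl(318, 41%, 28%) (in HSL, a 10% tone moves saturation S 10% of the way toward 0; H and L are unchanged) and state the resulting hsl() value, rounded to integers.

S moves 10% from 41 toward 0: 41 − 4.1 = 36.9 → 37.
H and L are unchanged.

hsl(318, 37%, 28%)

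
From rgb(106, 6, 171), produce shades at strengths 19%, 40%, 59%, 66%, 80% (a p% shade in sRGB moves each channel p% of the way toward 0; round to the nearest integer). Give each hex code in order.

#56058b, #400467, #2b0246, #24023a, #150122

19%: (106 − 20.14 = 85.86→86, 6 − 1.14 = 4.86→5, 171 − 32.49 = 138.51→139) → #56058b
40%: (106 − 42.4 = 63.6→64, 6 − 2.4 = 3.6→4, 171 − 68.4 = 102.6→103) → #400467
59%: (106 − 62.54 = 43.46→43, 6 − 3.54 = 2.46→2, 171 − 100.89 = 70.11→70) → #2b0246
66%: (106 − 69.96 = 36.04→36, 6 − 3.96 = 2.04→2, 171 − 112.86 = 58.14→58) → #24023a
80%: (106 − 84.8 = 21.2→21, 6 − 4.8 = 1.2→1, 171 − 136.8 = 34.2→34) → #150122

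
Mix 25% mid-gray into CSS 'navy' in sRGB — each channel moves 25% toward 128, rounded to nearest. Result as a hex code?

CSS navy is rgb(0, 0, 128).
A 25% tone moves each channel 25% toward 128:
  R: 0 + 0.25×(128−0) = 0 + 32 = 32 → 32
  G: 0 + 0.25×(128−0) = 0 + 32 = 32 → 32
  B: 128 + 0.25×(128−128) = 128 + 0 = 128 → 128
rgb(32, 32, 128) = #202080.

#202080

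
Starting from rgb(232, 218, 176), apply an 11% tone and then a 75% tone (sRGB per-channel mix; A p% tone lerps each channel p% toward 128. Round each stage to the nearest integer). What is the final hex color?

#97948B

Lerp each channel 11% toward 128:
  R: 232 + 0.11×(128−232) = 232 − 11.44 = 220.56 → 221
  G: 218 + 0.11×(128−218) = 218 − 9.9 = 208.1 → 208
  B: 176 + 0.11×(128−176) = 176 − 5.28 = 170.72 → 171
After the tone: rgb(221, 208, 171) = #DDD0AB.
Per channel, c → c + 0.75(128 − c):
  R: 221 − 69.75 = 151.25 → 151
  G: 208 − 60 = 148 → 148
  B: 171 − 32.25 = 138.75 → 139
rgb(151, 148, 139) = #97948B.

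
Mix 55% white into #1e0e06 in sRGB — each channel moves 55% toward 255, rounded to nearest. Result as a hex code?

#9a938f

#1e0e06 is rgb(30, 14, 6).
A 55% tint moves each channel 55% toward 255:
  R: 30 + 123.75 = 153.75 → 154
  G: 14 + 132.55 = 146.55 → 147
  B: 6 + 0.55×(255−6) = 6 + 136.95 = 142.95 → 143
rgb(154, 147, 143) = #9a938f.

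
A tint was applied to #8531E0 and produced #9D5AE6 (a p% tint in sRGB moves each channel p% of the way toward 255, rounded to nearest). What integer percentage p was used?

20%

#8531E0 is rgb(133, 49, 224); #9D5AE6 is rgb(157, 90, 230).
On the G channel (widest range): 90 ≈ 49 + (p/100)(255 − 49), so p ≈ 100×(90 − 49)/(255 − 49) = 4100/206 = 19.90.
p = 20 reproduces all three channels after rounding.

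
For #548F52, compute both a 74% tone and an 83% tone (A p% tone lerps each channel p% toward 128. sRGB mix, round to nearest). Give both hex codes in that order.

#758474, #798378

#548F52 is rgb(84, 143, 82).
74% tone:
  R: 84 + 0.74×(128−84) = 84 + 32.56 = 116.56 → 117
  G: 143 + 0.74×(128−143) = 143 − 11.1 = 131.9 → 132
  B: 82 + 0.74×(128−82) = 82 + 34.04 = 116.04 → 116
  → #758474
83% tone:
  R: 84 + 36.52 = 120.52 → 121
  G: 143 − 12.45 = 130.55 → 131
  B: 82 + 0.83×(128−82) = 82 + 38.18 = 120.18 → 120
  → #798378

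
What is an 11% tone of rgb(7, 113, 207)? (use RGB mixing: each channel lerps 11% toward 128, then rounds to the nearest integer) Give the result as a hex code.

#1473C6

Lerp each channel 11% toward 128:
  R: 7 + 0.11×(128−7) = 7 + 13.31 = 20.31 → 20
  G: 113 + 0.11×(128−113) = 113 + 1.65 = 114.65 → 115
  B: 207 − 8.69 = 198.31 → 198
rgb(20, 115, 198) = #1473C6.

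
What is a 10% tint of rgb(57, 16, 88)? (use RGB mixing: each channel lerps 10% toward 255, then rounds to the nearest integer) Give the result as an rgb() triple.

rgb(77, 40, 105)

Lerp each channel 10% toward 255:
  R: 57 + 0.1×(255−57) = 57 + 19.8 = 76.8 → 77
  G: 16 + 23.9 = 39.9 → 40
  B: 88 + 0.1×(255−88) = 88 + 16.7 = 104.7 → 105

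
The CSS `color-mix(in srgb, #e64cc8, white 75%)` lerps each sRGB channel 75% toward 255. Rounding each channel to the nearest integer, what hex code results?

#e64cc8 is rgb(230, 76, 200).
A 75% tint moves each channel 75% toward 255:
  R: 230 + 18.75 = 248.75 → 249
  G: 76 + 0.75×(255−76) = 76 + 134.25 = 210.25 → 210
  B: 200 + 41.25 = 241.25 → 241
rgb(249, 210, 241) = #f9d2f1.

#f9d2f1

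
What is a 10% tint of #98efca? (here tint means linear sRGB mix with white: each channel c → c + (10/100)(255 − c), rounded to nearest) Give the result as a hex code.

#a2f1cf

#98efca is rgb(152, 239, 202).
Per channel, c → c + 0.1(255 − c):
  R: 152 + 10.3 = 162.3 → 162
  G: 239 + 1.6 = 240.6 → 241
  B: 202 + 0.1×(255−202) = 202 + 5.3 = 207.3 → 207
rgb(162, 241, 207) = #a2f1cf.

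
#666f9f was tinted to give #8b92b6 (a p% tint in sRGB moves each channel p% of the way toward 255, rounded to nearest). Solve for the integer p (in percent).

#666f9f is rgb(102, 111, 159); #8b92b6 is rgb(139, 146, 182).
On the R channel (widest range): 139 ≈ 102 + (p/100)(255 − 102), so p ≈ 100×(139 − 102)/(255 − 102) = 3700/153 = 24.18.
p = 24 reproduces all three channels after rounding.

24%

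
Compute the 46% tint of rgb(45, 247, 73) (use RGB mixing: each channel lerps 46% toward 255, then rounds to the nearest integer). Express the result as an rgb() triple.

rgb(142, 251, 157)

A 46% tint moves each channel 46% toward 255:
  R: 45 + 0.46×(255−45) = 45 + 96.6 = 141.6 → 142
  G: 247 + 3.68 = 250.68 → 251
  B: 73 + 83.72 = 156.72 → 157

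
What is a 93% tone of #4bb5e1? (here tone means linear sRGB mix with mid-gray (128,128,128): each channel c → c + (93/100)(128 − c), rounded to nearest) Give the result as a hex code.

#4bb5e1 is rgb(75, 181, 225).
Per channel, c → c + 0.93(128 − c):
  R: 75 + 0.93×(128−75) = 75 + 49.29 = 124.29 → 124
  G: 181 − 49.29 = 131.71 → 132
  B: 225 + 0.93×(128−225) = 225 − 90.21 = 134.79 → 135
rgb(124, 132, 135) = #7c8487.

#7c8487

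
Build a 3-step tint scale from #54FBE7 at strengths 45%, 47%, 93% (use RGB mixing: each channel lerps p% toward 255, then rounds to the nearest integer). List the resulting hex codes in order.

#A1FDF2, #A4FDF2, #F3FFFD

#54FBE7 is rgb(84, 251, 231).
45%: (84 + 76.95 = 160.95→161, 251 + 1.8 = 252.8→253, 231 + 10.8 = 241.8→242) → #A1FDF2
47%: (84 + 80.37 = 164.37→164, 251 + 1.88 = 252.88→253, 231 + 11.28 = 242.28→242) → #A4FDF2
93%: (84 + 159.03 = 243.03→243, 251 + 3.72 = 254.72→255, 231 + 22.32 = 253.32→253) → #F3FFFD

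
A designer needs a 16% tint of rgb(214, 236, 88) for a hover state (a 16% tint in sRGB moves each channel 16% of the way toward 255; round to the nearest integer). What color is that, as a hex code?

A 16% tint moves each channel 16% toward 255:
  R: 214 + 0.16×(255−214) = 214 + 6.56 = 220.56 → 221
  G: 236 + 0.16×(255−236) = 236 + 3.04 = 239.04 → 239
  B: 88 + 26.72 = 114.72 → 115
rgb(221, 239, 115) = #ddef73.

#ddef73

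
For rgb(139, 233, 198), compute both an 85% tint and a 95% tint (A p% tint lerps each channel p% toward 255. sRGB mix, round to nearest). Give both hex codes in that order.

#eefcf6, #f9fefc

85% tint:
  R: 139 + 98.6 = 237.6 → 238
  G: 233 + 18.7 = 251.7 → 252
  B: 198 + 0.85×(255−198) = 198 + 48.45 = 246.45 → 246
  → #eefcf6
95% tint:
  R: 139 + 0.95×(255−139) = 139 + 110.2 = 249.2 → 249
  G: 233 + 0.95×(255−233) = 233 + 20.9 = 253.9 → 254
  B: 198 + 0.95×(255−198) = 198 + 54.15 = 252.15 → 252
  → #f9fefc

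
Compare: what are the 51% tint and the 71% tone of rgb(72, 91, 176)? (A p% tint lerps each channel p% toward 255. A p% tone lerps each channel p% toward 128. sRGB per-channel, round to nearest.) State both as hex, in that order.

51% tint:
  R: 72 + 93.33 = 165.33 → 165
  G: 91 + 83.64 = 174.64 → 175
  B: 176 + 0.51×(255−176) = 176 + 40.29 = 216.29 → 216
  → #a5afd8
71% tone:
  R: 72 + 0.71×(128−72) = 72 + 39.76 = 111.76 → 112
  G: 91 + 26.27 = 117.27 → 117
  B: 176 + 0.71×(128−176) = 176 − 34.08 = 141.92 → 142
  → #70758e

#a5afd8, #70758e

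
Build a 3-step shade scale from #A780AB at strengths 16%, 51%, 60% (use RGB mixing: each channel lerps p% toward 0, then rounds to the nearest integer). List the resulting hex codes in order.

#8C6C90, #523F54, #433344

#A780AB is rgb(167, 128, 171).
16%: (167 − 26.72 = 140.28→140, 128 − 20.48 = 107.52→108, 171 − 27.36 = 143.64→144) → #8C6C90
51%: (167 − 85.17 = 81.83→82, 128 − 65.28 = 62.72→63, 171 − 87.21 = 83.79→84) → #523F54
60%: (167 − 100.2 = 66.8→67, 128 − 76.8 = 51.2→51, 171 − 102.6 = 68.4→68) → #433344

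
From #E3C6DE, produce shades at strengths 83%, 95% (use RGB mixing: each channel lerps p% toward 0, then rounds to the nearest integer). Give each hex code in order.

#E3C6DE is rgb(227, 198, 222).
83%: (227 − 188.41 = 38.59→39, 198 − 164.34 = 33.66→34, 222 − 184.26 = 37.74→38) → #272226
95%: (227 − 215.65 = 11.35→11, 198 − 188.1 = 9.9→10, 222 − 210.9 = 11.1→11) → #0B0A0B

#272226, #0B0A0B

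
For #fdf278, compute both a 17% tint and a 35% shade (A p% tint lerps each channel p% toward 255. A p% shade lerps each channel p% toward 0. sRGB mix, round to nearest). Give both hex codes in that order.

#fdf278 is rgb(253, 242, 120).
17% tint:
  R: 253 + 0.17×(255−253) = 253 + 0.34 = 253.34 → 253
  G: 242 + 2.21 = 244.21 → 244
  B: 120 + 22.95 = 142.95 → 143
  → #fdf48f
35% shade:
  R: 253 + 0.35×(0−253) = 253 − 88.55 = 164.45 → 164
  G: 242 + 0.35×(0−242) = 242 − 84.7 = 157.3 → 157
  B: 120 − 42 = 78 → 78
  → #a49d4e

#fdf48f, #a49d4e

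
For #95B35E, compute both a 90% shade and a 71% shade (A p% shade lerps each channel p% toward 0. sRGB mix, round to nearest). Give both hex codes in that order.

#0F1209, #2B341B

#95B35E is rgb(149, 179, 94).
90% shade:
  R: 149 − 134.1 = 14.9 → 15
  G: 179 + 0.9×(0−179) = 179 − 161.1 = 17.9 → 18
  B: 94 + 0.9×(0−94) = 94 − 84.6 = 9.4 → 9
  → #0F1209
71% shade:
  R: 149 − 105.79 = 43.21 → 43
  G: 179 − 127.09 = 51.91 → 52
  B: 94 − 66.74 = 27.26 → 27
  → #2B341B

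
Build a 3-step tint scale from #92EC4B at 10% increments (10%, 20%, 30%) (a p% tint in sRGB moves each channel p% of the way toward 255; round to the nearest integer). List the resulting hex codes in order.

#92EC4B is rgb(146, 236, 75).
10%: (146 + 10.9 = 156.9→157, 236 + 1.9 = 237.9→238, 75 + 18 = 93→93) → #9DEE5D
20%: (146 + 21.8 = 167.8→168, 236 + 3.8 = 239.8→240, 75 + 36 = 111→111) → #A8F06F
30%: (146 + 32.7 = 178.7→179, 236 + 5.7 = 241.7→242, 75 + 54 = 129→129) → #B3F281

#9DEE5D, #A8F06F, #B3F281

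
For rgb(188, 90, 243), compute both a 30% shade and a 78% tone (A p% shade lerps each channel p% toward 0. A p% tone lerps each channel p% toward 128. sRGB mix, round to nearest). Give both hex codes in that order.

30% shade:
  R: 188 + 0.3×(0−188) = 188 − 56.4 = 131.6 → 132
  G: 90 + 0.3×(0−90) = 90 − 27 = 63 → 63
  B: 243 − 72.9 = 170.1 → 170
  → #843FAA
78% tone:
  R: 188 − 46.8 = 141.2 → 141
  G: 90 + 29.64 = 119.64 → 120
  B: 243 − 89.7 = 153.3 → 153
  → #8D7899

#843FAA, #8D7899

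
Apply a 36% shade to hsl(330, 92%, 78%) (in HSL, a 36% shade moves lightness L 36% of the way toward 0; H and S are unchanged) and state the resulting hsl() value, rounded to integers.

hsl(330, 92%, 50%)

L moves 36% from 78 toward 0: 78 − 28.08 = 49.92 → 50.
H and S are unchanged.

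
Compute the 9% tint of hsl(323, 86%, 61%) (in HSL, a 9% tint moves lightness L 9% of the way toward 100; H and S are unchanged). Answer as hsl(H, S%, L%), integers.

L moves 9% from 61 toward 100: 61 + 3.51 = 64.51 → 65.
H and S are unchanged.

hsl(323, 86%, 65%)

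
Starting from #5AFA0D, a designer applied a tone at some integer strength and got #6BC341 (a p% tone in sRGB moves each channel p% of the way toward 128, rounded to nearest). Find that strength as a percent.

45%

#5AFA0D is rgb(90, 250, 13); #6BC341 is rgb(107, 195, 65).
On the G channel (widest range): 195 ≈ 250 + (p/100)(128 − 250), so p ≈ 100×(195 − 250)/(128 − 250) = -5500/-122 = 45.08.
p = 45 reproduces all three channels after rounding.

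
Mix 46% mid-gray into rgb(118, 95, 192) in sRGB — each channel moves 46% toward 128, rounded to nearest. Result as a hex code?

#7b6ea3

A 46% tone moves each channel 46% toward 128:
  R: 118 + 0.46×(128−118) = 118 + 4.6 = 122.6 → 123
  G: 95 + 0.46×(128−95) = 95 + 15.18 = 110.18 → 110
  B: 192 − 29.44 = 162.56 → 163
rgb(123, 110, 163) = #7b6ea3.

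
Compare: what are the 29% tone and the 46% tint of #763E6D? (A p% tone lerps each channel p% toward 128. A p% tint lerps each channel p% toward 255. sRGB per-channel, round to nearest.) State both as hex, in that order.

#763E6D is rgb(118, 62, 109).
29% tone:
  R: 118 + 0.29×(128−118) = 118 + 2.9 = 120.9 → 121
  G: 62 + 0.29×(128−62) = 62 + 19.14 = 81.14 → 81
  B: 109 + 0.29×(128−109) = 109 + 5.51 = 114.51 → 115
  → #795173
46% tint:
  R: 118 + 63.02 = 181.02 → 181
  G: 62 + 0.46×(255−62) = 62 + 88.78 = 150.78 → 151
  B: 109 + 0.46×(255−109) = 109 + 67.16 = 176.16 → 176
  → #B597B0

#795173, #B597B0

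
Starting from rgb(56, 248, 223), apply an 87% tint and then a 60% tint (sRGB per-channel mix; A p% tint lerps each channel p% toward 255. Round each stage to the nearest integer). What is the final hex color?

Lerp each channel 87% toward 255:
  R: 56 + 0.87×(255−56) = 56 + 173.13 = 229.13 → 229
  G: 248 + 0.87×(255−248) = 248 + 6.09 = 254.09 → 254
  B: 223 + 27.84 = 250.84 → 251
After the tint: rgb(229, 254, 251) = #E5FEFB.
Per channel, c → c + 0.6(255 − c):
  R: 229 + 0.6×(255−229) = 229 + 15.6 = 244.6 → 245
  G: 254 + 0.6×(255−254) = 254 + 0.6 = 254.6 → 255
  B: 251 + 2.4 = 253.4 → 253
rgb(245, 255, 253) = #F5FFFD.

#F5FFFD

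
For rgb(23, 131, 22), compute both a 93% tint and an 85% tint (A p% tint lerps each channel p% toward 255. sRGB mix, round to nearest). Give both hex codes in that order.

93% tint:
  R: 23 + 215.76 = 238.76 → 239
  G: 131 + 0.93×(255−131) = 131 + 115.32 = 246.32 → 246
  B: 22 + 0.93×(255−22) = 22 + 216.69 = 238.69 → 239
  → #eff6ef
85% tint:
  R: 23 + 0.85×(255−23) = 23 + 197.2 = 220.2 → 220
  G: 131 + 105.4 = 236.4 → 236
  B: 22 + 0.85×(255−22) = 22 + 198.05 = 220.05 → 220
  → #dcecdc

#eff6ef, #dcecdc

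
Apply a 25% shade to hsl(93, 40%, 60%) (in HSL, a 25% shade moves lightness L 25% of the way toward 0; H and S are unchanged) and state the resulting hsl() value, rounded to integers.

hsl(93, 40%, 45%)

L moves 25% from 60 toward 0: 60 − 15 = 45 → 45.
H and S are unchanged.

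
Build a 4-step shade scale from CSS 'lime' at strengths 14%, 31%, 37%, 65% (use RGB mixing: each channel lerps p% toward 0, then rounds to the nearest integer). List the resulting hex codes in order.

CSS lime is rgb(0, 255, 0).
14%: (0→0, 255 − 35.7 = 219.3→219, 0→0) → #00DB00
31%: (0→0, 255 − 79.05 = 175.95→176, 0→0) → #00B000
37%: (0→0, 255 − 94.35 = 160.65→161, 0→0) → #00A100
65%: (0→0, 255 − 165.75 = 89.25→89, 0→0) → #005900

#00DB00, #00B000, #00A100, #005900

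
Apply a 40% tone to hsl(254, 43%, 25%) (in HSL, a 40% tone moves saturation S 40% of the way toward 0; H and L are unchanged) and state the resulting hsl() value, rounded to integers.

S moves 40% from 43 toward 0: 43 − 17.2 = 25.8 → 26.
H and L are unchanged.

hsl(254, 26%, 25%)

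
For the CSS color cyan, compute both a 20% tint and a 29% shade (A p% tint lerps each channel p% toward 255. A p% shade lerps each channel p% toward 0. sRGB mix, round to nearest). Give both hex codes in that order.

#33FFFF, #00B5B5

CSS cyan is rgb(0, 255, 255).
20% tint:
  R: 0 + 51 = 51 → 51
  G: 255 + 0.2×(255−255) = 255 + 0 = 255 → 255
  B: 255 + 0 = 255 → 255
  → #33FFFF
29% shade:
  R: 0 + 0 = 0 → 0
  G: 255 + 0.29×(0−255) = 255 − 73.95 = 181.05 → 181
  B: 255 − 73.95 = 181.05 → 181
  → #00B5B5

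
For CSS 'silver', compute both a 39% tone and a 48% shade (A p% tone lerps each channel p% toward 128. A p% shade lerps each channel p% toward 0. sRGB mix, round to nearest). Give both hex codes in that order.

#a7a7a7, #646464

CSS silver is rgb(192, 192, 192).
39% tone:
  R: 192 − 24.96 = 167.04 → 167
  G: 192 + 0.39×(128−192) = 192 − 24.96 = 167.04 → 167
  B: 192 − 24.96 = 167.04 → 167
  → #a7a7a7
48% shade:
  R: 192 − 92.16 = 99.84 → 100
  G: 192 − 92.16 = 99.84 → 100
  B: 192 + 0.48×(0−192) = 192 − 92.16 = 99.84 → 100
  → #646464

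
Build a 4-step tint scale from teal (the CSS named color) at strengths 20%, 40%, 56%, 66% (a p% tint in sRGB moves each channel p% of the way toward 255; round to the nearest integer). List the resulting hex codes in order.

#339999, #66B3B3, #8FC7C7, #A8D4D4

CSS teal is rgb(0, 128, 128).
20%: (0 + 51 = 51→51, 128 + 25.4 = 153.4→153, 128 + 25.4 = 153.4→153) → #339999
40%: (0 + 102 = 102→102, 128 + 50.8 = 178.8→179, 128 + 50.8 = 178.8→179) → #66B3B3
56%: (0 + 142.8 = 142.8→143, 128 + 71.12 = 199.12→199, 128 + 71.12 = 199.12→199) → #8FC7C7
66%: (0 + 168.3 = 168.3→168, 128 + 83.82 = 211.82→212, 128 + 83.82 = 211.82→212) → #A8D4D4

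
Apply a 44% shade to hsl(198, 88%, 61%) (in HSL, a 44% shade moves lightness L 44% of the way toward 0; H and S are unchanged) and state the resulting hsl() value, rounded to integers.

L moves 44% from 61 toward 0: 61 − 26.84 = 34.16 → 34.
H and S are unchanged.

hsl(198, 88%, 34%)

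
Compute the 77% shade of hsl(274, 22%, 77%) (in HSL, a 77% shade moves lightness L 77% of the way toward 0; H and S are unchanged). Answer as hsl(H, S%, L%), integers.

L moves 77% from 77 toward 0: 77 − 59.29 = 17.71 → 18.
H and S are unchanged.

hsl(274, 22%, 18%)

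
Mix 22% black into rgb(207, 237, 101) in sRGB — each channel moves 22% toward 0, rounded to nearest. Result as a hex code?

#A1B94F

Per channel, c → c + 0.22(0 − c):
  R: 207 − 45.54 = 161.46 → 161
  G: 237 + 0.22×(0−237) = 237 − 52.14 = 184.86 → 185
  B: 101 − 22.22 = 78.78 → 79
rgb(161, 185, 79) = #A1B94F.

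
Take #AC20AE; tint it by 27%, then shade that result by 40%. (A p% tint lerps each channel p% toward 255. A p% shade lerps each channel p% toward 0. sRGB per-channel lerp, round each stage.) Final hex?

#743776

#AC20AE is rgb(172, 32, 174).
A 27% tint moves each channel 27% toward 255:
  R: 172 + 0.27×(255−172) = 172 + 22.41 = 194.41 → 194
  G: 32 + 60.21 = 92.21 → 92
  B: 174 + 21.87 = 195.87 → 196
After the tint: rgb(194, 92, 196) = #C25CC4.
A 40% shade moves each channel 40% toward 0:
  R: 194 + 0.4×(0−194) = 194 − 77.6 = 116.4 → 116
  G: 92 − 36.8 = 55.2 → 55
  B: 196 + 0.4×(0−196) = 196 − 78.4 = 117.6 → 118
rgb(116, 55, 118) = #743776.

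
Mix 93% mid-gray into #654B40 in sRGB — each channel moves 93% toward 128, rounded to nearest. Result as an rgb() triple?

rgb(126, 124, 124)

#654B40 is rgb(101, 75, 64).
Lerp each channel 93% toward 128:
  R: 101 + 25.11 = 126.11 → 126
  G: 75 + 0.93×(128−75) = 75 + 49.29 = 124.29 → 124
  B: 64 + 0.93×(128−64) = 64 + 59.52 = 123.52 → 124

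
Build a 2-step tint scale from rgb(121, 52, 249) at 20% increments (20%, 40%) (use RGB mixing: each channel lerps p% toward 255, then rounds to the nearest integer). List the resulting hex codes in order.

20%: (121 + 26.8 = 147.8→148, 52 + 40.6 = 92.6→93, 249 + 1.2 = 250.2→250) → #945DFA
40%: (121 + 53.6 = 174.6→175, 52 + 81.2 = 133.2→133, 249 + 2.4 = 251.4→251) → #AF85FB

#945DFA, #AF85FB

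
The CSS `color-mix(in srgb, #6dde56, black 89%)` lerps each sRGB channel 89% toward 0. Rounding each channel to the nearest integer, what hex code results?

#6dde56 is rgb(109, 222, 86).
Per channel, c → c + 0.89(0 − c):
  R: 109 + 0.89×(0−109) = 109 − 97.01 = 11.99 → 12
  G: 222 + 0.89×(0−222) = 222 − 197.58 = 24.42 → 24
  B: 86 + 0.89×(0−86) = 86 − 76.54 = 9.46 → 9
rgb(12, 24, 9) = #0c1809.

#0c1809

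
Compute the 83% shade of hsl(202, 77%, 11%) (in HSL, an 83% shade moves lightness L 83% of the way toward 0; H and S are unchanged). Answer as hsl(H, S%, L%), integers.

L moves 83% from 11 toward 0: 11 − 9.13 = 1.87 → 2.
H and S are unchanged.

hsl(202, 77%, 2%)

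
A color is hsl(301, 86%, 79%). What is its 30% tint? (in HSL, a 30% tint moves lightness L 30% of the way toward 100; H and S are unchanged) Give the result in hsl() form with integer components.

L moves 30% from 79 toward 100: 79 + 6.3 = 85.3 → 85.
H and S are unchanged.

hsl(301, 86%, 85%)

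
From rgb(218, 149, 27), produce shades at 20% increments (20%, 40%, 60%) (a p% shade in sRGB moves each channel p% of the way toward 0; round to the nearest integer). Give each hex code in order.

#ae7716, #835910, #573c0b

20%: (218 − 43.6 = 174.4→174, 149 − 29.8 = 119.2→119, 27 − 5.4 = 21.6→22) → #ae7716
40%: (218 − 87.2 = 130.8→131, 149 − 59.6 = 89.4→89, 27 − 10.8 = 16.2→16) → #835910
60%: (218 − 130.8 = 87.2→87, 149 − 89.4 = 59.6→60, 27 − 16.2 = 10.8→11) → #573c0b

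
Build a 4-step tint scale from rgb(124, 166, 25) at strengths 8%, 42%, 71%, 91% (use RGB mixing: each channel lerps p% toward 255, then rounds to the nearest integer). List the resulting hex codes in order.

#86ad2b, #b3cb7a, #d9e5bc, #f3f7ea

8%: (124 + 10.48 = 134.48→134, 166 + 7.12 = 173.12→173, 25 + 18.4 = 43.4→43) → #86ad2b
42%: (124 + 55.02 = 179.02→179, 166 + 37.38 = 203.38→203, 25 + 96.6 = 121.6→122) → #b3cb7a
71%: (124 + 93.01 = 217.01→217, 166 + 63.19 = 229.19→229, 25 + 163.3 = 188.3→188) → #d9e5bc
91%: (124 + 119.21 = 243.21→243, 166 + 80.99 = 246.99→247, 25 + 209.3 = 234.3→234) → #f3f7ea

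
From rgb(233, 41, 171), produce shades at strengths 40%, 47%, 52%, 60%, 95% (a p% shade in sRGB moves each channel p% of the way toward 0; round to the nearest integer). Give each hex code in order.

40%: (233 − 93.2 = 139.8→140, 41 − 16.4 = 24.6→25, 171 − 68.4 = 102.6→103) → #8c1967
47%: (233 − 109.51 = 123.49→123, 41 − 19.27 = 21.73→22, 171 − 80.37 = 90.63→91) → #7b165b
52%: (233 − 121.16 = 111.84→112, 41 − 21.32 = 19.68→20, 171 − 88.92 = 82.08→82) → #701452
60%: (233 − 139.8 = 93.2→93, 41 − 24.6 = 16.4→16, 171 − 102.6 = 68.4→68) → #5d1044
95%: (233 − 221.35 = 11.65→12, 41 − 38.95 = 2.05→2, 171 − 162.45 = 8.55→9) → #0c0209

#8c1967, #7b165b, #701452, #5d1044, #0c0209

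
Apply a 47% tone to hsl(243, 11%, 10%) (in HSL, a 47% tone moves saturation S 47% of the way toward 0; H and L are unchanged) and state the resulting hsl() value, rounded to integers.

hsl(243, 6%, 10%)

S moves 47% from 11 toward 0: 11 − 5.17 = 5.83 → 6.
H and L are unchanged.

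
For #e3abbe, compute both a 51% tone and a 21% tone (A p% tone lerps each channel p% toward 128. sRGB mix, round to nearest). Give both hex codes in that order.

#b1959e, #cea2b1

#e3abbe is rgb(227, 171, 190).
51% tone:
  R: 227 − 50.49 = 176.51 → 177
  G: 171 + 0.51×(128−171) = 171 − 21.93 = 149.07 → 149
  B: 190 + 0.51×(128−190) = 190 − 31.62 = 158.38 → 158
  → #b1959e
21% tone:
  R: 227 + 0.21×(128−227) = 227 − 20.79 = 206.21 → 206
  G: 171 − 9.03 = 161.97 → 162
  B: 190 − 13.02 = 176.98 → 177
  → #cea2b1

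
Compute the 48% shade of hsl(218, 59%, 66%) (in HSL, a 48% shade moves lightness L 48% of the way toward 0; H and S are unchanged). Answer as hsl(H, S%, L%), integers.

L moves 48% from 66 toward 0: 66 − 31.68 = 34.32 → 34.
H and S are unchanged.

hsl(218, 59%, 34%)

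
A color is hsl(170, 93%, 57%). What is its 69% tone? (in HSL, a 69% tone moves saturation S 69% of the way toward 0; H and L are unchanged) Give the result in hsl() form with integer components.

S moves 69% from 93 toward 0: 93 − 64.17 = 28.83 → 29.
H and L are unchanged.

hsl(170, 29%, 57%)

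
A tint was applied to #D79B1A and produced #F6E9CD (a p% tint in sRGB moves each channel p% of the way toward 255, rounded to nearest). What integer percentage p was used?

78%

#D79B1A is rgb(215, 155, 26); #F6E9CD is rgb(246, 233, 205).
On the B channel (widest range): 205 ≈ 26 + (p/100)(255 − 26), so p ≈ 100×(205 − 26)/(255 − 26) = 17900/229 = 78.17.
p = 78 reproduces all three channels after rounding.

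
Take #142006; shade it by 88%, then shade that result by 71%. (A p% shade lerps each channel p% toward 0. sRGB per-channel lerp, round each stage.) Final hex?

#142006 is rgb(20, 32, 6).
An 88% shade moves each channel 88% toward 0:
  R: 20 − 17.6 = 2.4 → 2
  G: 32 + 0.88×(0−32) = 32 − 28.16 = 3.84 → 4
  B: 6 + 0.88×(0−6) = 6 − 5.28 = 0.72 → 1
After the shade: rgb(2, 4, 1) = #020401.
Lerp each channel 71% toward 0:
  R: 2 + 0.71×(0−2) = 2 − 1.42 = 0.58 → 1
  G: 4 − 2.84 = 1.16 → 1
  B: 1 + 0.71×(0−1) = 1 − 0.71 = 0.29 → 0
rgb(1, 1, 0) = #010100.

#010100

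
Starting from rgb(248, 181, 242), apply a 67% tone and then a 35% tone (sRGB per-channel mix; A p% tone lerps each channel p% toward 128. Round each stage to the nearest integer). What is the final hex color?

#9A8B99

A 67% tone moves each channel 67% toward 128:
  R: 248 − 80.4 = 167.6 → 168
  G: 181 + 0.67×(128−181) = 181 − 35.51 = 145.49 → 145
  B: 242 + 0.67×(128−242) = 242 − 76.38 = 165.62 → 166
After the tone: rgb(168, 145, 166) = #A891A6.
A 35% tone moves each channel 35% toward 128:
  R: 168 + 0.35×(128−168) = 168 − 14 = 154 → 154
  G: 145 − 5.95 = 139.05 → 139
  B: 166 − 13.3 = 152.7 → 153
rgb(154, 139, 153) = #9A8B99.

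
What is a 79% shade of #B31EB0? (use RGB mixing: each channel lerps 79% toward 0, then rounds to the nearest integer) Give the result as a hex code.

#B31EB0 is rgb(179, 30, 176).
Lerp each channel 79% toward 0:
  R: 179 + 0.79×(0−179) = 179 − 141.41 = 37.59 → 38
  G: 30 − 23.7 = 6.3 → 6
  B: 176 + 0.79×(0−176) = 176 − 139.04 = 36.96 → 37
rgb(38, 6, 37) = #260625.

#260625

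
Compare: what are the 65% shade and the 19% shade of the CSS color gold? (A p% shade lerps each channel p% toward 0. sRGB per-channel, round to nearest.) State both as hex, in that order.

#594b00, #cfae00

CSS gold is rgb(255, 215, 0).
65% shade:
  R: 255 − 165.75 = 89.25 → 89
  G: 215 + 0.65×(0−215) = 215 − 139.75 = 75.25 → 75
  B: 0 + 0.65×(0−0) = 0 + 0 = 0 → 0
  → #594b00
19% shade:
  R: 255 − 48.45 = 206.55 → 207
  G: 215 − 40.85 = 174.15 → 174
  B: 0 + 0.19×(0−0) = 0 + 0 = 0 → 0
  → #cfae00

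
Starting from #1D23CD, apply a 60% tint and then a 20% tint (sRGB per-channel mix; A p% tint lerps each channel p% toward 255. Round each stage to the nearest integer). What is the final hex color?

#1D23CD is rgb(29, 35, 205).
Per channel, c → c + 0.6(255 − c):
  R: 29 + 135.6 = 164.6 → 165
  G: 35 + 0.6×(255−35) = 35 + 132 = 167 → 167
  B: 205 + 30 = 235 → 235
After the tint: rgb(165, 167, 235) = #A5A7EB.
A 20% tint moves each channel 20% toward 255:
  R: 165 + 0.2×(255−165) = 165 + 18 = 183 → 183
  G: 167 + 17.6 = 184.6 → 185
  B: 235 + 4 = 239 → 239
rgb(183, 185, 239) = #B7B9EF.

#B7B9EF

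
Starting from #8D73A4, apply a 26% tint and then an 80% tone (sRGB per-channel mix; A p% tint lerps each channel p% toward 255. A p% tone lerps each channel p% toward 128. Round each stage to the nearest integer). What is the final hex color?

#8D73A4 is rgb(141, 115, 164).
Per channel, c → c + 0.26(255 − c):
  R: 141 + 0.26×(255−141) = 141 + 29.64 = 170.64 → 171
  G: 115 + 0.26×(255−115) = 115 + 36.4 = 151.4 → 151
  B: 164 + 0.26×(255−164) = 164 + 23.66 = 187.66 → 188
After the tint: rgb(171, 151, 188) = #AB97BC.
Lerp each channel 80% toward 128:
  R: 171 + 0.8×(128−171) = 171 − 34.4 = 136.6 → 137
  G: 151 − 18.4 = 132.6 → 133
  B: 188 − 48 = 140 → 140
rgb(137, 133, 140) = #89858C.

#89858C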